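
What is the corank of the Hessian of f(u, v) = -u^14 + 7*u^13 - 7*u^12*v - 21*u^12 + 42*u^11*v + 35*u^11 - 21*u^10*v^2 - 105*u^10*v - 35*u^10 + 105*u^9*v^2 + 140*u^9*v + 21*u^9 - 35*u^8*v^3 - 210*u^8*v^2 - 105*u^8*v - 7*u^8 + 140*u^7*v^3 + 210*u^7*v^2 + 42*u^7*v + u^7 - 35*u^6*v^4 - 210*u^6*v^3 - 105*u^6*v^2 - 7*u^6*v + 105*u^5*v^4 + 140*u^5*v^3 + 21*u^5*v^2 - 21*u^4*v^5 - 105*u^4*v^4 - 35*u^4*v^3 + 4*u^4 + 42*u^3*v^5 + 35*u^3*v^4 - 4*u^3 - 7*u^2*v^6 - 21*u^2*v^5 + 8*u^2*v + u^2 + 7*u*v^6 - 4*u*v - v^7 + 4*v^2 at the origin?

Hessian at 0 has rank 1.

1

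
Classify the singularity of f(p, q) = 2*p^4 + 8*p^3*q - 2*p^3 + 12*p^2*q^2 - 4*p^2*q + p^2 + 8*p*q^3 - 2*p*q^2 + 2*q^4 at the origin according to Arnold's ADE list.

A_{3}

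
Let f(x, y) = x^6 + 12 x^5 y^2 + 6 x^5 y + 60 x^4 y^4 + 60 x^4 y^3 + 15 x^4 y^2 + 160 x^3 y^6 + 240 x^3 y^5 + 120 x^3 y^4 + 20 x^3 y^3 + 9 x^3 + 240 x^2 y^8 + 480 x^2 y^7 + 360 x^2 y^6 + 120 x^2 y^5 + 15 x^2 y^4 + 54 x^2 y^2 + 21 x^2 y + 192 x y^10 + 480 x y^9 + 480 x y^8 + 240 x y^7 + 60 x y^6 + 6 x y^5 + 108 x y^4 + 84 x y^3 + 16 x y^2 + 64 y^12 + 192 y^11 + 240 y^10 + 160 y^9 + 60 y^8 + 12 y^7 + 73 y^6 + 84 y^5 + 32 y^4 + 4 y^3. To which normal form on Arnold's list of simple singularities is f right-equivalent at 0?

The Hessian of f at 0 has rank 0. Corank 2; j^3 = (x + y)*(3*x + 2*y)^2 has shape L^2 M (L != M), so D-series; mu = 7 gives D_7.

D_{7}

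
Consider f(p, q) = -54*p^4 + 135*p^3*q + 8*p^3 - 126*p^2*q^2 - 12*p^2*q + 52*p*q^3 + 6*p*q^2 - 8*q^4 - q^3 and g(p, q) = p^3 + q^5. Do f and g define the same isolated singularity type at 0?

No.

The Hessian of f at 0 has rank 0. Corank 2; j^3 = (2*p - q)^3 is a perfect cube, so E-series; the 4-jet and mu = 7 give E_7. The Hessian of g at 0 has rank 0. Corank 2; j^3 = p^3 is a perfect cube, so E-series; the 5-jet and mu = 8 give E_8. f is E_7 but g is E_8, hence not right-equivalent.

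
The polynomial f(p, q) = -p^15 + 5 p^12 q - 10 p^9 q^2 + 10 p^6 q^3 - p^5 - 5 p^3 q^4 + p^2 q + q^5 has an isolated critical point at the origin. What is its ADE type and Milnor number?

The Hessian of f at 0 has rank 0. Corank 2; j^3 = p^2*q has shape L^2 M (L != M), so D-series; mu = 6 gives D_6.

Type D_6, Milnor number mu = 6.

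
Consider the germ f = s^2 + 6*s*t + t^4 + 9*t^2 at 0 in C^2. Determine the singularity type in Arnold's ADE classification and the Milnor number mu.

Type A3, Milnor number mu = 3.

The Hessian of f at 0 is [[2, 6], [6, 18]] with rank 1, so corank 1. A Groebner basis of the Jacobian ideal J(f) in C{s,t} is {t^3, s + 3*t}; counting standard monomials gives mu = 3. Corank 1: A-series; mu = 3 gives A_3.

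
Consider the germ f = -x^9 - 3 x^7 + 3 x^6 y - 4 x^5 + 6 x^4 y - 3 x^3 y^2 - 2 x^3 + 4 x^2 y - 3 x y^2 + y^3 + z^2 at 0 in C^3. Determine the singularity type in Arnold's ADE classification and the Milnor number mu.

The Hessian of f at 0 has rank 1. Corank 2; j^3 = -(x - y)*(2*x^2 - 2*x*y + y^2) splits into three distinct lines over C (the quadratic factor has nonzero discriminant), so D_4.

Type D_4, Milnor number mu = 4.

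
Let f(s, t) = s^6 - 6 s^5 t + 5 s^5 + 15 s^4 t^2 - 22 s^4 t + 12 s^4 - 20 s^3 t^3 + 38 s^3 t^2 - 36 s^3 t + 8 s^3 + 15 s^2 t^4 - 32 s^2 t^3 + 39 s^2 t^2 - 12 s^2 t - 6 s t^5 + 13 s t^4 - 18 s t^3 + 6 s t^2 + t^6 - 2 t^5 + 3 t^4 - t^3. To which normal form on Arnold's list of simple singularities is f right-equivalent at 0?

E8

The Hessian of f at 0 is [[0, 0], [0, 0]] with rank 0, so corank 2. A Groebner basis of the Jacobian ideal J(f) in C{s,t} is {20*s^2 + s*t^3 + 5*s*t^2 - 20*s*t - 5*t^3/2 + 5*t^2, 32*s^2 + 8*s*t^2 - 32*s*t + t^4 - 4*t^3 + 8*t^2, s^3 - 3*s^2/2 - 9*s*t^2/8 + 3*s*t/2 + 7*t^3/16 - 3*t^2/8, s^2*t - s^2 - 5*s*t^2/4 + s*t + 3*t^3/8 - t^2/4}; counting standard monomials gives mu = 8. Corank 2; j^3 = (2*s - t)^3 is a perfect cube, so E-series; the 5-jet and mu = 8 give E_8.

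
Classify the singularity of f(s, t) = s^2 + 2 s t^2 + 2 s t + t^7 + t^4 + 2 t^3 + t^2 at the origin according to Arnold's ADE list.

A6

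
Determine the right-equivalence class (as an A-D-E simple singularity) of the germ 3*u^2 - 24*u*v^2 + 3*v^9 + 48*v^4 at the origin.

A_{8}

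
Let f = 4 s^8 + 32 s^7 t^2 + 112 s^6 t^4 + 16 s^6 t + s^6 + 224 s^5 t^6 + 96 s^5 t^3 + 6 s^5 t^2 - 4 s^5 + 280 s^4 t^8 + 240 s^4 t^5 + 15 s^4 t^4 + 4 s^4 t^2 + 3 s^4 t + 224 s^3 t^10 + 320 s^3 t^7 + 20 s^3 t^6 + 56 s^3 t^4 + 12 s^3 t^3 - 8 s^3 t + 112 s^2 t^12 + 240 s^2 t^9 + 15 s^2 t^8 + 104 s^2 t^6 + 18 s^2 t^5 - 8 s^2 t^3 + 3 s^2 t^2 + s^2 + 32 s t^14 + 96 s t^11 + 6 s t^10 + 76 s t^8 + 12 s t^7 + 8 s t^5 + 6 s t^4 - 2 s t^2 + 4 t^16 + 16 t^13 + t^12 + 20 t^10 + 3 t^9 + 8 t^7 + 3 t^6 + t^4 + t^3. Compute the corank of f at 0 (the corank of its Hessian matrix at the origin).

1

The Hessian at 0 is [[2, 0], [0, 0]] of rank 1; hence corank 1.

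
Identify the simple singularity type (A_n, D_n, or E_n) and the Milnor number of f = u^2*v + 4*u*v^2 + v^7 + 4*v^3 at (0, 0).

The Hessian of f at 0 is [[0, 0], [0, 0]] with rank 0, so corank 2. A Groebner basis of the Jacobian ideal J(f) in C{u,v} is {u^2/7 + v^6 - 4*v^2/7, u^3 + 8*v^3, u*v + 2*v^2}; counting standard monomials gives mu = 8. Corank 2; j^3 = v*(u + 2*v)^2 has shape L^2 M (L != M), so D-series; mu = 8 gives D_8.

Type D_{8}, Milnor number mu = 8.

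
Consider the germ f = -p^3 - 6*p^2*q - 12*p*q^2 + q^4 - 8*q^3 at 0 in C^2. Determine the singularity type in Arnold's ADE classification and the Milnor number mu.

Type E6, Milnor number mu = 6.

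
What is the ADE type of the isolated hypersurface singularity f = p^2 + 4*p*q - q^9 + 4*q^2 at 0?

A_8

The Hessian of f at 0 has rank 1. Corank 1: A-series; mu = 8 gives A_8.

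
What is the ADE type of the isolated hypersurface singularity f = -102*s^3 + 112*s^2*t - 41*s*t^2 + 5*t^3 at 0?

D_4

The Hessian of f at 0 has rank 0. Corank 2; j^3 = -(3*s - t)*(34*s^2 - 26*s*t + 5*t^2) splits into three distinct lines over C (the quadratic factor has nonzero discriminant), so D_4.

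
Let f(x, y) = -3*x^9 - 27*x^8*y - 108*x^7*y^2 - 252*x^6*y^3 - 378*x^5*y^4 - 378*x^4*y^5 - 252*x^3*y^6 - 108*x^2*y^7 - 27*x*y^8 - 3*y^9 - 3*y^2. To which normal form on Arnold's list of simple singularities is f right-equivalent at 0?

The Hessian of f at 0 has rank 1. Corank 1: A-series; mu = 8 gives A_8.

A8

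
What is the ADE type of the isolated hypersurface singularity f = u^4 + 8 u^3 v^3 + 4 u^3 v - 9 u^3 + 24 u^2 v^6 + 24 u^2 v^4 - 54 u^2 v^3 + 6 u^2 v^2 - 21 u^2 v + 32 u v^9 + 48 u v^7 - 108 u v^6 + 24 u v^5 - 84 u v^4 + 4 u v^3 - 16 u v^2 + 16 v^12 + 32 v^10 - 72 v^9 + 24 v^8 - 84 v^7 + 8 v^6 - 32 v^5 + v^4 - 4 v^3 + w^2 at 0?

D5

The Hessian of f at 0 has rank 1. Corank 2; j^3 = -(u + v)*(3*u + 2*v)^2 has shape L^2 M (L != M), so D-series; mu = 5 gives D_5.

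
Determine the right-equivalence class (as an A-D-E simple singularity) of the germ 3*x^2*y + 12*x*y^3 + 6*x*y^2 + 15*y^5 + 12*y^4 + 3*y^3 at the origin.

D_6

The Hessian of f at 0 is [[0, 0], [0, 0]] with rank 0, so corank 2. A Groebner basis of the Jacobian ideal J(f) in C{x,y} is {x^3 - 6*x^2 - 25*x*y/2 - 13*y^2/2, x^2*y + 4*x^2 + 17*x*y/2 + 9*y^2/2, -2*x^2 + x*y^2 - 9*x*y/2 - 5*y^2/2, x*y/2 + y^3 + y^2/2}; counting standard monomials gives mu = 6. Corank 2; j^3 = 3*y*(x + y)^2 has shape L^2 M (L != M), so D-series; mu = 6 gives D_6.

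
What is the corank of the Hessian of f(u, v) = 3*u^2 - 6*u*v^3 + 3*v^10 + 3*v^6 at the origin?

1

The Hessian at 0 is [[6, 0], [0, 0]] of rank 1; hence corank 1.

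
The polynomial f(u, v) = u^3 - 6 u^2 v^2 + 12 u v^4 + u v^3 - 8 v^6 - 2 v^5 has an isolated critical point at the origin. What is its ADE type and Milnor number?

The Hessian of f at 0 has rank 0. Corank 2; j^3 = u^3 is a perfect cube, so E-series; the 4-jet and mu = 7 give E_7.

Type E_{7}, Milnor number mu = 7.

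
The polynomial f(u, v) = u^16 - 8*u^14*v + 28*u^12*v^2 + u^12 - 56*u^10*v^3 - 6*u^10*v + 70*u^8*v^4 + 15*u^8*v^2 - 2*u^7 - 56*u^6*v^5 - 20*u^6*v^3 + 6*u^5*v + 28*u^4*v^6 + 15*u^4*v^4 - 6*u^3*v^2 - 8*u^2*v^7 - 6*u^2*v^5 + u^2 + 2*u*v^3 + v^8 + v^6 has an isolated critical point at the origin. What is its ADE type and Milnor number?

The Hessian of f at 0 has rank 1. Corank 1: A-series; mu = 7 gives A_7.

Type A7, Milnor number mu = 7.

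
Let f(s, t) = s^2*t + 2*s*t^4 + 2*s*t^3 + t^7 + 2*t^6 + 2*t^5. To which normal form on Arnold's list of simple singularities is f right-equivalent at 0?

The Hessian of f at 0 has rank 0. Corank 2; j^3 = s^2*t has shape L^2 M (L != M), so D-series; mu = 6 gives D_6.

D6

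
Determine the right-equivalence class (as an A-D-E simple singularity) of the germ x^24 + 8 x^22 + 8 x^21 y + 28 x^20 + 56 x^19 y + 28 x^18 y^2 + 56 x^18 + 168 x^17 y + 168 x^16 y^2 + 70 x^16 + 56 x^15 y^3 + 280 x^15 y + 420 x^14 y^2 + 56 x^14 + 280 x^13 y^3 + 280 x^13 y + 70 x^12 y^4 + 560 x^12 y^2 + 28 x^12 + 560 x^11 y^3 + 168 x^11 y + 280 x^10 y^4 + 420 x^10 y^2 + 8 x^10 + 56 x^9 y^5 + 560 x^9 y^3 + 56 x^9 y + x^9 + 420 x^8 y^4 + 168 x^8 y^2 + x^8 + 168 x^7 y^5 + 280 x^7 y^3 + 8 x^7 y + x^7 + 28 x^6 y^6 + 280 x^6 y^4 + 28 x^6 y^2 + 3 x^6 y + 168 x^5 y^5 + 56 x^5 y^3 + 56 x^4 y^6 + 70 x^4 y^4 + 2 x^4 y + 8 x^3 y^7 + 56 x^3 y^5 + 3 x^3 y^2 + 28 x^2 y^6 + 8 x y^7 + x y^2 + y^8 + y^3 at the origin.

D_9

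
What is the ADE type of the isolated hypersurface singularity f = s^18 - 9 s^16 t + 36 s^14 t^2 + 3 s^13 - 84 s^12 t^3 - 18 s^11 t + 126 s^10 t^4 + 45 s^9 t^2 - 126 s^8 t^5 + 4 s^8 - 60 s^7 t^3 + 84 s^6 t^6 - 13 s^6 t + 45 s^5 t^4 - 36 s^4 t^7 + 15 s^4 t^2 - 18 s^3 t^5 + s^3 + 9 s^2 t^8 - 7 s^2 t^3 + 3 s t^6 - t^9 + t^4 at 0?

E_{6}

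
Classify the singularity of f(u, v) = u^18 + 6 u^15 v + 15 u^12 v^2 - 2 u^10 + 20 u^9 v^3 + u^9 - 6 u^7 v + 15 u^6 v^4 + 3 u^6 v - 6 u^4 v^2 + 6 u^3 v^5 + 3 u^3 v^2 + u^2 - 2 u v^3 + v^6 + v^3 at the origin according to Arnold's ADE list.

A_2

The Hessian of f at 0 has rank 1. Corank 1: A-series; mu = 2 gives A_2.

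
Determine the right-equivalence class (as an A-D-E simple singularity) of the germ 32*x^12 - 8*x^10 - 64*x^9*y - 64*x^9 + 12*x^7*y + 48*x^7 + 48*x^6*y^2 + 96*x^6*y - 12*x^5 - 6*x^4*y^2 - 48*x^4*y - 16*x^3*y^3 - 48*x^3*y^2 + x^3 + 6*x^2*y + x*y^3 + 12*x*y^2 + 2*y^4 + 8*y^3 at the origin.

E7

The Hessian of f at 0 is [[0, 0], [0, 0]] with rank 0, so corank 2. A Groebner basis of the Jacobian ideal J(f) in C{x,y} is {x^3 + 6*x^2*y + 48*x^2 + 192*x*y + 192*y^2, -6*x^2 + x*y^2 - 24*x*y - 24*y^2, 3*x^2 + 12*x*y + y^3 + 12*y^2}; counting standard monomials gives mu = 7. Corank 2; j^3 = (x + 2*y)^3 is a perfect cube, so E-series; the 4-jet and mu = 7 give E_7.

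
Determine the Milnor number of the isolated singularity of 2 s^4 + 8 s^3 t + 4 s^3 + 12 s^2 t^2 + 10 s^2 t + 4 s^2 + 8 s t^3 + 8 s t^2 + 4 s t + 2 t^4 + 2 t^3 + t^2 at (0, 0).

The Hessian of f at 0 is [[8, 4], [4, 2]] with rank 1, so corank 1. A Groebner basis of the Jacobian ideal J(f) in C{s,t} is {s^2 + 2*s + t, s*t - 4*s - 2*t, 8*s + t^2 + 4*t}; counting standard monomials gives mu = 3. Corank 1: A-series; mu = 3 gives A_3.

3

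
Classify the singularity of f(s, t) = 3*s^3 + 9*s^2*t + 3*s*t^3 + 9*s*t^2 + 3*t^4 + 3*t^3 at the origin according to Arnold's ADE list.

The Hessian of f at 0 has rank 0. Corank 2; j^3 = 3*(s + t)^3 is a perfect cube, so E-series; the 4-jet and mu = 7 give E_7.

E_7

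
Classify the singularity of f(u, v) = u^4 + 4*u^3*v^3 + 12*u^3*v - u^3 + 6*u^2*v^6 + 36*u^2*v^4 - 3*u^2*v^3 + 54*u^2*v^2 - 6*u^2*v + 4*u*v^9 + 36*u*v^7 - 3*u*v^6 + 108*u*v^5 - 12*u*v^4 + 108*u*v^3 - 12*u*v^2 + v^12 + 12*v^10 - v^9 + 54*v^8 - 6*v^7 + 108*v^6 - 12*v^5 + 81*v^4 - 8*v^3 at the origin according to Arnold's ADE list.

E_6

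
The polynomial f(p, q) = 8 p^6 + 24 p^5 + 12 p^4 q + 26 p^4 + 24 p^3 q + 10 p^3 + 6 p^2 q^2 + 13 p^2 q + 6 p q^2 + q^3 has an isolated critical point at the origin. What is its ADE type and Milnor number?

The Hessian of f at 0 has rank 0. Corank 2; j^3 = (2*p + q)*(5*p^2 + 4*p*q + q^2) splits into three distinct lines over C (the quadratic factor has nonzero discriminant), so D_4.

Type D_4, Milnor number mu = 4.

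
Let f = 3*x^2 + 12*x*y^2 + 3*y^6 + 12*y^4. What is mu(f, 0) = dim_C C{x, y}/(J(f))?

5

The Hessian of f at 0 is [[6, 0], [0, 0]] with rank 1, so corank 1. A Groebner basis of the Jacobian ideal J(f) in C{x,y} is {x^3, x^2*y, x/2 + y^2}; counting standard monomials gives mu = 5. Corank 1: A-series; mu = 5 gives A_5.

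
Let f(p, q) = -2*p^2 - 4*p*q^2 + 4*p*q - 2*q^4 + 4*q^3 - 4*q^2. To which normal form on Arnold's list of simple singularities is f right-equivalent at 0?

A_1

The Hessian of f at 0 has rank 2. Corank 0: nondegenerate Morse point, so A_1.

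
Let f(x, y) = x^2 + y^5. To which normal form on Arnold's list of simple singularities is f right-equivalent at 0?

A_{4}

The Hessian of f at 0 is [[2, 0], [0, 0]] with rank 1, so corank 1. A Groebner basis of the Jacobian ideal J(f) in C{x,y} is {y^4, x}; counting standard monomials gives mu = 4. Corank 1: A-series; mu = 4 gives A_4.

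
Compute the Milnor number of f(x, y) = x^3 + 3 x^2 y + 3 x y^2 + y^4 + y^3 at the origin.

The Hessian of f at 0 is [[0, 0], [0, 0]] with rank 0, so corank 2. A Groebner basis of the Jacobian ideal J(f) in C{x,y} is {y^3, x^2 + 2*x*y + y^2}; counting standard monomials gives mu = 6. Corank 2; j^3 = (x + y)^3 is a perfect cube, so E-series; the 4-jet and mu = 6 give E_6.

6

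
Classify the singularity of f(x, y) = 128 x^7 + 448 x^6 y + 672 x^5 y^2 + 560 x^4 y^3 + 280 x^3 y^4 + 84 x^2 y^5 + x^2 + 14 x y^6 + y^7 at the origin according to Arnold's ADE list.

The Hessian of f at 0 has rank 1. Corank 1: A-series; mu = 6 gives A_6.

A6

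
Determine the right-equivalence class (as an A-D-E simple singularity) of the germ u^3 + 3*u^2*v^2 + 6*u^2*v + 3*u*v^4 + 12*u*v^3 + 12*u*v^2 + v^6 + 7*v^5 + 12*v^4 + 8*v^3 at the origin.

The Hessian of f at 0 has rank 0. Corank 2; j^3 = (u + 2*v)^3 is a perfect cube, so E-series; the 5-jet and mu = 8 give E_8.

E_{8}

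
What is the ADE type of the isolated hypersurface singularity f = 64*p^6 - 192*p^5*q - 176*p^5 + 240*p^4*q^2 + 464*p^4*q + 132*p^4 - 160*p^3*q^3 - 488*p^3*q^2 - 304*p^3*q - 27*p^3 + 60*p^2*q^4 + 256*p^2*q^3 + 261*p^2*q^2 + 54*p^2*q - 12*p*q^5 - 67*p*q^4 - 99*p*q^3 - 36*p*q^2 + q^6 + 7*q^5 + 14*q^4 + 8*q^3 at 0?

The Hessian of f at 0 has rank 0. Corank 2; j^3 = -(3*p - 2*q)^3 is a perfect cube, so E-series; the 4-jet and mu = 7 give E_7.

E_{7}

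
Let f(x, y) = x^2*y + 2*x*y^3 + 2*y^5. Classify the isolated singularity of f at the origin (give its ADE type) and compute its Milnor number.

Type D_{6}, Milnor number mu = 6.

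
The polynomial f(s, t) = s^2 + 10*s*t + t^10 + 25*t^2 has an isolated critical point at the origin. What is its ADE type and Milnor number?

The Hessian of f at 0 is [[2, 10], [10, 50]] with rank 1, so corank 1. A Groebner basis of the Jacobian ideal J(f) in C{s,t} is {t^9, s + 5*t}; counting standard monomials gives mu = 9. Corank 1: A-series; mu = 9 gives A_9.

Type A9, Milnor number mu = 9.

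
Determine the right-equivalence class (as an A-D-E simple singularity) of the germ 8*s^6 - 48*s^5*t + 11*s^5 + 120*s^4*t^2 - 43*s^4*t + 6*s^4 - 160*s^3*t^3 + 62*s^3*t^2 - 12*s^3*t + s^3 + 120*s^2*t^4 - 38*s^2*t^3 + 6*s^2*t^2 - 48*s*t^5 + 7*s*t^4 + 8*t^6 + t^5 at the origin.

E_8

The Hessian of f at 0 is [[0, 0], [0, 0]] with rank 0, so corank 2. A Groebner basis of the Jacobian ideal J(f) in C{s,t} is {s^2/32 + s*t^3 + s*t^2/8, s^2/8 + s*t^2/2 + t^4, s^3, s^2*t - s^2/8 - s*t^2/2}; counting standard monomials gives mu = 8. Corank 2; j^3 = s^3 is a perfect cube, so E-series; the 5-jet and mu = 8 give E_8.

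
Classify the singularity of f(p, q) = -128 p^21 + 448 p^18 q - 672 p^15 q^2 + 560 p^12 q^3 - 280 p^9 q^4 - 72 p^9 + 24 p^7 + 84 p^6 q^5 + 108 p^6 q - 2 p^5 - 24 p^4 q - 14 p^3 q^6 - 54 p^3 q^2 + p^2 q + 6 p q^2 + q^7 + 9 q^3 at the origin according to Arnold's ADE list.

The Hessian of f at 0 is [[0, 0], [0, 0]] with rank 0, so corank 2. A Groebner basis of the Jacobian ideal J(f) in C{p,q} is {-324*p^2/26237 + p*q^3 - 131213*p*q/1416798 - 78725*q^2/472266, 162*p^2/26237 + 183701*p*q/4250394 + q^4 + 104969*q^2/1416798, p^3 - 27*p*q^2 - 54*q^3, p^2*q + 6*p*q^2 + 9*q^3}; counting standard monomials gives mu = 8. Corank 2; j^3 = q*(p + 3*q)^2 has shape L^2 M (L != M), so D-series; mu = 8 gives D_8.

D_8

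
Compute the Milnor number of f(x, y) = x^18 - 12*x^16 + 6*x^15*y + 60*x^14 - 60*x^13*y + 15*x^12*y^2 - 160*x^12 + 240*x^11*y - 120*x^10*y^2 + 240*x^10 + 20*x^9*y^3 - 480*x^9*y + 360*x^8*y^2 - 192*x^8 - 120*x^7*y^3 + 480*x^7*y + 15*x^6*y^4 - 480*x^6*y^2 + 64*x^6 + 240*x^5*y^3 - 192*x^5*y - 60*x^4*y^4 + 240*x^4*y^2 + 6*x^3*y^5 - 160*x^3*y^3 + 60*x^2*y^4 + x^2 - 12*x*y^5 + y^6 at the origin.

5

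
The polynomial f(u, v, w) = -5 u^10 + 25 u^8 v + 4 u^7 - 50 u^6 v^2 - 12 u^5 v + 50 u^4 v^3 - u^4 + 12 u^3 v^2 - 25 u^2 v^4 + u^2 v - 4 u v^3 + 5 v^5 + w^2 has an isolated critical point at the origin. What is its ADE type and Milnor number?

Type D6, Milnor number mu = 6.

The Hessian of f at 0 has rank 1. Corank 2; j^3 = u^2*v has shape L^2 M (L != M), so D-series; mu = 6 gives D_6.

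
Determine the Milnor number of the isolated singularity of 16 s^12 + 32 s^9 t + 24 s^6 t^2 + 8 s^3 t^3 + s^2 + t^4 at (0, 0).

3

The Hessian of f at 0 is [[2, 0], [0, 0]] with rank 1, so corank 1. A Groebner basis of the Jacobian ideal J(f) in C{s,t} is {t^3, s}; counting standard monomials gives mu = 3. Corank 1: A-series; mu = 3 gives A_3.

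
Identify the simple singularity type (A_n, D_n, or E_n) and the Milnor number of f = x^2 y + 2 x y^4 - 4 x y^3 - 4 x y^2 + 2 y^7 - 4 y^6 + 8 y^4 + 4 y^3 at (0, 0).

The Hessian of f at 0 has rank 0. Corank 2; j^3 = y*(x - 2*y)^2 has shape L^2 M (L != M), so D-series; mu = 8 gives D_8.

Type D8, Milnor number mu = 8.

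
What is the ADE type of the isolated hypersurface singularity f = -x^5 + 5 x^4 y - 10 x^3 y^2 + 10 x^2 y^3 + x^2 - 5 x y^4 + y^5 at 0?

A4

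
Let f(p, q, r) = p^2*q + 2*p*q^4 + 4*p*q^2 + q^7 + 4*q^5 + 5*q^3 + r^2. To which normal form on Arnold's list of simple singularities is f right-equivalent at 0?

D4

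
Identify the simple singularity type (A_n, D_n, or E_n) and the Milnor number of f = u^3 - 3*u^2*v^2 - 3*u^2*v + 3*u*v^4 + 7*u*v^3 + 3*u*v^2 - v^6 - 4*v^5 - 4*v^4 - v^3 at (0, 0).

Type E_{7}, Milnor number mu = 7.

The Hessian of f at 0 has rank 0. Corank 2; j^3 = (u - v)^3 is a perfect cube, so E-series; the 4-jet and mu = 7 give E_7.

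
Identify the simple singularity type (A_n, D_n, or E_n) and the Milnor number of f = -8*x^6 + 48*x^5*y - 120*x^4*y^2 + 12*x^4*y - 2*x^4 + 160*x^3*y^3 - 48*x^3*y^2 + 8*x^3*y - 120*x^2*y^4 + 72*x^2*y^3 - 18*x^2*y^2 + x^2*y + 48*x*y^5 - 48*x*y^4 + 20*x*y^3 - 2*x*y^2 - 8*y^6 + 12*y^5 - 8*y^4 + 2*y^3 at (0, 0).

Type D4, Milnor number mu = 4.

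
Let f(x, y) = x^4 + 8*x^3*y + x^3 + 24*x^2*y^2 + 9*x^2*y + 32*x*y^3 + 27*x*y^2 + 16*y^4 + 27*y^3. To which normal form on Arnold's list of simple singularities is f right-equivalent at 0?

E6

The Hessian of f at 0 is [[0, 0], [0, 0]] with rank 0, so corank 2. A Groebner basis of the Jacobian ideal J(f) in C{x,y} is {y^4, x*y^2 + 8*y^3/3, x^2 + 6*x*y + 9*y^2}; counting standard monomials gives mu = 6. Corank 2; j^3 = (x + 3*y)^3 is a perfect cube, so E-series; the 4-jet and mu = 6 give E_6.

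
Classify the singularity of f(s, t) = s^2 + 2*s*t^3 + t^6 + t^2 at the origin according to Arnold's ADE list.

The Hessian of f at 0 is [[2, 0], [0, 2]] with rank 2, so corank 0. A Groebner basis of the Jacobian ideal J(f) in C{s,t} is {s, t}; counting standard monomials gives mu = 1. Corank 0: nondegenerate Morse point, so A_1.

A_1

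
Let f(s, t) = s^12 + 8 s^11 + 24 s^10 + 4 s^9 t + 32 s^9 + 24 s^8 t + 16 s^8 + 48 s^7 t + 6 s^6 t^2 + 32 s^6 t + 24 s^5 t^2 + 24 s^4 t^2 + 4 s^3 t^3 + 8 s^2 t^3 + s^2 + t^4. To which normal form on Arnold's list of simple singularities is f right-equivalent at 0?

The Hessian of f at 0 has rank 1. Corank 1: A-series; mu = 3 gives A_3.

A3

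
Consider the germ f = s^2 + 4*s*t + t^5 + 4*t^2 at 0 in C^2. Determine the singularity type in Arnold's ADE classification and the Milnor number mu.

The Hessian of f at 0 has rank 1. Corank 1: A-series; mu = 4 gives A_4.

Type A_{4}, Milnor number mu = 4.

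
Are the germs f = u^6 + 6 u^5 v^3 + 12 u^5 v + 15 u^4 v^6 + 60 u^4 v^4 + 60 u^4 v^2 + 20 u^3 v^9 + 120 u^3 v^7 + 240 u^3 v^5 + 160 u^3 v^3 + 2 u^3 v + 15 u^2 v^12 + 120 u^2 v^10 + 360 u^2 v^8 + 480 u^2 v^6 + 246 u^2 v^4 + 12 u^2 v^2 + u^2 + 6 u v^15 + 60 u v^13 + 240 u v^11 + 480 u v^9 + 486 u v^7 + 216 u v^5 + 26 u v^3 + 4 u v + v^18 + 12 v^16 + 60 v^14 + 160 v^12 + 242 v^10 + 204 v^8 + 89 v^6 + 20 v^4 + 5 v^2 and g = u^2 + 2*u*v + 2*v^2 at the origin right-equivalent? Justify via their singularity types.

Yes.

The Hessian of f at 0 has rank 2. Corank 0: nondegenerate Morse point, so A_1. The Hessian of g at 0 has rank 2. Corank 0: nondegenerate Morse point, so A_1. Both have type A_1, hence right-equivalent.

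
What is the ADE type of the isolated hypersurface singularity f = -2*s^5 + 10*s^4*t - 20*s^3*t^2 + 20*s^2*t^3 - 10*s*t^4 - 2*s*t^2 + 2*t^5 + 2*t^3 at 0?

D6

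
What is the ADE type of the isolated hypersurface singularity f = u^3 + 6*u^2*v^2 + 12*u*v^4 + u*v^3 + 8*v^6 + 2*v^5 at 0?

E_7

The Hessian of f at 0 has rank 0. Corank 2; j^3 = u^3 is a perfect cube, so E-series; the 4-jet and mu = 7 give E_7.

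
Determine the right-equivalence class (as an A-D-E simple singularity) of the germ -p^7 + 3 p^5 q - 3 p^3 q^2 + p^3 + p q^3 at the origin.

E_7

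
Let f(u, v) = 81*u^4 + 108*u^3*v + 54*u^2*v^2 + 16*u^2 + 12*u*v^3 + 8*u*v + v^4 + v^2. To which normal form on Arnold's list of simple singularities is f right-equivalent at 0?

A_{3}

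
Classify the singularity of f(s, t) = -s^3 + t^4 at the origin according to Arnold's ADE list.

E_6

The Hessian of f at 0 is [[0, 0], [0, 0]] with rank 0, so corank 2. A Groebner basis of the Jacobian ideal J(f) in C{s,t} is {t^3, s^2}; counting standard monomials gives mu = 6. Corank 2; j^3 = -s^3 is a perfect cube, so E-series; the 4-jet and mu = 6 give E_6.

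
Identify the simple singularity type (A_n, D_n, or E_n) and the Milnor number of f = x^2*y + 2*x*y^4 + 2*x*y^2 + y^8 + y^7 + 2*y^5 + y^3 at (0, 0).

The Hessian of f at 0 is [[0, 0], [0, 0]] with rank 0, so corank 2. A Groebner basis of the Jacobian ideal J(f) in C{x,y} is {x^2*y^2 - 16*x^2*y - 2*x^2 - 32*x*y^2 - 3*x*y - 16*y^3 - y^2, 8*x^2*y + x^2 + x*y^3 + 16*x*y^2 + x*y + 8*y^3, x*y + y^4 + y^2, x^3 + 3*x^2*y + 3*x*y^2 + y^3}; counting standard monomials gives mu = 9. Corank 2; j^3 = y*(x + y)^2 has shape L^2 M (L != M), so D-series; mu = 9 gives D_9.

Type D_9, Milnor number mu = 9.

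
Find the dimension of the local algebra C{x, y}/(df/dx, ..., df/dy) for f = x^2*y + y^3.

4

The Hessian of f at 0 has rank 0. Corank 2; j^3 = y*(x^2 + y^2) splits into three distinct lines over C (the quadratic factor has nonzero discriminant), so D_4.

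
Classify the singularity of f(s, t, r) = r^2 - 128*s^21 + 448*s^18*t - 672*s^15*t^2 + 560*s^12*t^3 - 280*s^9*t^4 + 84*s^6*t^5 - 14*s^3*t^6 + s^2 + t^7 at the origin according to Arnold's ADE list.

A6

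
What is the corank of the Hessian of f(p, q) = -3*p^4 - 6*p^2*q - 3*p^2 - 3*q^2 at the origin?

0

Hessian at 0 has rank 2.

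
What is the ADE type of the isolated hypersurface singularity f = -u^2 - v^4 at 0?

A_{3}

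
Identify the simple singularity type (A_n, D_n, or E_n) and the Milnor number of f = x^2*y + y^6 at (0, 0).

The Hessian of f at 0 has rank 0. Corank 2; j^3 = x^2*y has shape L^2 M (L != M), so D-series; mu = 7 gives D_7.

Type D_{7}, Milnor number mu = 7.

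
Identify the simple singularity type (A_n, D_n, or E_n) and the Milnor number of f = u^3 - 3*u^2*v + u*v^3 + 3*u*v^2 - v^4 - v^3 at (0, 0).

Type E7, Milnor number mu = 7.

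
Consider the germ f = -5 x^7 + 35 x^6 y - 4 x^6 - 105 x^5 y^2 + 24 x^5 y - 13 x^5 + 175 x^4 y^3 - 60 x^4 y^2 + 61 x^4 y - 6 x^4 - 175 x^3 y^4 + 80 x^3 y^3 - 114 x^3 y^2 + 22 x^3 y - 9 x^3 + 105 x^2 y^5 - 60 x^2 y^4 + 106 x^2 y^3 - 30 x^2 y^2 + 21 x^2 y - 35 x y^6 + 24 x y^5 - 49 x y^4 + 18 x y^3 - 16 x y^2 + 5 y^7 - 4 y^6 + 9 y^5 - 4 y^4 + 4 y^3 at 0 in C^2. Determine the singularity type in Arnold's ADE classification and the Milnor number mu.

Type D_{8}, Milnor number mu = 8.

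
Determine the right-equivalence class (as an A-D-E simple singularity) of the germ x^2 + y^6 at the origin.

A_5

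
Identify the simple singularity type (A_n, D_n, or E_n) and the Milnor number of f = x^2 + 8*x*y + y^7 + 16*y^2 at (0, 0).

Type A_{6}, Milnor number mu = 6.

The Hessian of f at 0 has rank 1. Corank 1: A-series; mu = 6 gives A_6.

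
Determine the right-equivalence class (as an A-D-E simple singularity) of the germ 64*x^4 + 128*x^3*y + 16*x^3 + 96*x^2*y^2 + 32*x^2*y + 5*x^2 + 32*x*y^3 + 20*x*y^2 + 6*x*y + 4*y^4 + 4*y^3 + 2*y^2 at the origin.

The Hessian of f at 0 is [[10, 6], [6, 4]] with rank 2, so corank 0. A Groebner basis of the Jacobian ideal J(f) in C{x,y} is {x, y}; counting standard monomials gives mu = 1. Corank 0: nondegenerate Morse point, so A_1.

A1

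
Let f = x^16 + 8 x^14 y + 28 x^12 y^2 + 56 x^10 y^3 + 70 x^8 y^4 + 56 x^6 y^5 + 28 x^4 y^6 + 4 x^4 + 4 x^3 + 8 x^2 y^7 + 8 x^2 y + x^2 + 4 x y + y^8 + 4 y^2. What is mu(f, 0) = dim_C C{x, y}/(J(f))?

7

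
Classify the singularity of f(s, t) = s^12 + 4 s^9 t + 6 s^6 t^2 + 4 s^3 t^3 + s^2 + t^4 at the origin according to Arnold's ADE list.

A3

The Hessian of f at 0 has rank 1. Corank 1: A-series; mu = 3 gives A_3.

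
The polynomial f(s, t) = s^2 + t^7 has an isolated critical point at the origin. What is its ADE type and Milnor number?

Type A_6, Milnor number mu = 6.

The Hessian of f at 0 has rank 1. Corank 1: A-series; mu = 6 gives A_6.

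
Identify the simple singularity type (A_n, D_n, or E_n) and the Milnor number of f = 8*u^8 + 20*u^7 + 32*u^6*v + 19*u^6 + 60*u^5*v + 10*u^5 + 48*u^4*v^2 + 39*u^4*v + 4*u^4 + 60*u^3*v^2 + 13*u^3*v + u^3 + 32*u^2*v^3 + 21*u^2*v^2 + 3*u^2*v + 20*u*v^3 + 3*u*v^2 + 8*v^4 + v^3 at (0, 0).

The Hessian of f at 0 is [[0, 0], [0, 0]] with rank 0, so corank 2. A Groebner basis of the Jacobian ideal J(f) in C{u,v} is {u^2/3 + 2*u*v/3 + v^4 + v^3/9 + v^2/3, u^3 + v^3, u^2*v + u^2/9 + 2*u*v/9 - 26*v^3/27 + v^2/9, -u^2/9 + u*v^2 - 2*u*v/9 + 26*v^3/27 - v^2/9}; counting standard monomials gives mu = 7. Corank 2; j^3 = (u + v)^3 is a perfect cube, so E-series; the 4-jet and mu = 7 give E_7.

Type E7, Milnor number mu = 7.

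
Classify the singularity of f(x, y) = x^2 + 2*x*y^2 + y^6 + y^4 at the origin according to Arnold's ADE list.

A_5

The Hessian of f at 0 is [[2, 0], [0, 0]] with rank 1, so corank 1. A Groebner basis of the Jacobian ideal J(f) in C{x,y} is {x^3, x^2*y, x + y^2}; counting standard monomials gives mu = 5. Corank 1: A-series; mu = 5 gives A_5.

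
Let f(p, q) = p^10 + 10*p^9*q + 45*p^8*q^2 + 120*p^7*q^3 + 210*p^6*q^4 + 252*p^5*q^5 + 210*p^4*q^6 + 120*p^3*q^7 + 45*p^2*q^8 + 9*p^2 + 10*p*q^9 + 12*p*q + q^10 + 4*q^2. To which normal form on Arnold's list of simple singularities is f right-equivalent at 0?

The Hessian of f at 0 has rank 1. Corank 1: A-series; mu = 9 gives A_9.

A9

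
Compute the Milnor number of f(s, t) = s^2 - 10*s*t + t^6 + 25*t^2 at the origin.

5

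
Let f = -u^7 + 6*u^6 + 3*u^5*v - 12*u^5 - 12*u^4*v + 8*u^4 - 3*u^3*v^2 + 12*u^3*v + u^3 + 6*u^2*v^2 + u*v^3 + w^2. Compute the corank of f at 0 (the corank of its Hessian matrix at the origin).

2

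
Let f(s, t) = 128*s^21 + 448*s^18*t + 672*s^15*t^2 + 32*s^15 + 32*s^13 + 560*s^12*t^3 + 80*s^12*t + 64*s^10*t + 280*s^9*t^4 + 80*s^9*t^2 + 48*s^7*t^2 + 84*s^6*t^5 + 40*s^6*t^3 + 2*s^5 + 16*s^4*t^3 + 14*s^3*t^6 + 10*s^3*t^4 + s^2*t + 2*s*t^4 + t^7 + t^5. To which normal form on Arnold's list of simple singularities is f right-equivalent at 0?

D_{6}

The Hessian of f at 0 has rank 0. Corank 2; j^3 = s^2*t has shape L^2 M (L != M), so D-series; mu = 6 gives D_6.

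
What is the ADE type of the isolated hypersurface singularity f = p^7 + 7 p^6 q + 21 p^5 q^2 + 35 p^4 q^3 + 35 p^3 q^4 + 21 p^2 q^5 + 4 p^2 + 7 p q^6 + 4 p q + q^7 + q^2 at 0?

A_{6}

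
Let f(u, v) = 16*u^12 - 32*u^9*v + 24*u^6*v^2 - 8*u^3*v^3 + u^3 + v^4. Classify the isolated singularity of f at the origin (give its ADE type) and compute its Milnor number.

Type E6, Milnor number mu = 6.

The Hessian of f at 0 has rank 0. Corank 2; j^3 = u^3 is a perfect cube, so E-series; the 4-jet and mu = 6 give E_6.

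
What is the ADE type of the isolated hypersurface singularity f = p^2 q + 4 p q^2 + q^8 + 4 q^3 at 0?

D_{9}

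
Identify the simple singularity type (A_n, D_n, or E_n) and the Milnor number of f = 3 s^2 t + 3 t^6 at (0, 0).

The Hessian of f at 0 has rank 0. Corank 2; j^3 = 3*s^2*t has shape L^2 M (L != M), so D-series; mu = 7 gives D_7.

Type D_{7}, Milnor number mu = 7.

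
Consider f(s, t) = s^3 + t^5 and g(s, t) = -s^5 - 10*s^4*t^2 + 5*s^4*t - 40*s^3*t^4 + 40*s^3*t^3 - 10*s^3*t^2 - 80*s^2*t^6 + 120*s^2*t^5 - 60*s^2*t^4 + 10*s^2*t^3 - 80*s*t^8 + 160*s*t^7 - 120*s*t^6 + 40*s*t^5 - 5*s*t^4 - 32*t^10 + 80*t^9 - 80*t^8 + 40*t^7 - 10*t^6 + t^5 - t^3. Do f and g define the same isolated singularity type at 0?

Yes.

The Hessian of f at 0 has rank 0. Corank 2; j^3 = s^3 is a perfect cube, so E-series; the 5-jet and mu = 8 give E_8. The Hessian of g at 0 has rank 0. Corank 2; j^3 = -t^3 is a perfect cube, so E-series; the 5-jet and mu = 8 give E_8. Both have type E_8, hence right-equivalent.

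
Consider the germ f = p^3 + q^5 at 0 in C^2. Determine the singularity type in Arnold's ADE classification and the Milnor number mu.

The Hessian of f at 0 has rank 0. Corank 2; j^3 = p^3 is a perfect cube, so E-series; the 5-jet and mu = 8 give E_8.

Type E_{8}, Milnor number mu = 8.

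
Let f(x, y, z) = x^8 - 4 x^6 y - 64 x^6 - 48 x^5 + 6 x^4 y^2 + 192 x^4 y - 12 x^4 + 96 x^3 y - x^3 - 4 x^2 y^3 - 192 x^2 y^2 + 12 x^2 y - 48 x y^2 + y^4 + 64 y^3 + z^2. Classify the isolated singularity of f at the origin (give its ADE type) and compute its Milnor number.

Type E6, Milnor number mu = 6.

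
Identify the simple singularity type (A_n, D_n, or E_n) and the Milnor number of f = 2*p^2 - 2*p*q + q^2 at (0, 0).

The Hessian of f at 0 is [[4, -2], [-2, 2]] with rank 2, so corank 0. A Groebner basis of the Jacobian ideal J(f) in C{p,q} is {p, q}; counting standard monomials gives mu = 1. Corank 0: nondegenerate Morse point, so A_1.

Type A_{1}, Milnor number mu = 1.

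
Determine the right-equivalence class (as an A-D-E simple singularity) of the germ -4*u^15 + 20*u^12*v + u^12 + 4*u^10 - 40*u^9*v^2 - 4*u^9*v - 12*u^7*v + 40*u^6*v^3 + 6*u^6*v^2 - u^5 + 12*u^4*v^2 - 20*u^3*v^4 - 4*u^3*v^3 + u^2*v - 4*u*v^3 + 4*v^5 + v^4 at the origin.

The Hessian of f at 0 has rank 0. Corank 2; j^3 = u^2*v has shape L^2 M (L != M), so D-series; mu = 5 gives D_5.

D5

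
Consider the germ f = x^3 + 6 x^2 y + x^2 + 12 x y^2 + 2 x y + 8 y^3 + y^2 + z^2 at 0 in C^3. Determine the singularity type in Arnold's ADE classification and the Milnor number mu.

The Hessian of f at 0 has rank 2. Corank 1: A-series; mu = 2 gives A_2.

Type A_{2}, Milnor number mu = 2.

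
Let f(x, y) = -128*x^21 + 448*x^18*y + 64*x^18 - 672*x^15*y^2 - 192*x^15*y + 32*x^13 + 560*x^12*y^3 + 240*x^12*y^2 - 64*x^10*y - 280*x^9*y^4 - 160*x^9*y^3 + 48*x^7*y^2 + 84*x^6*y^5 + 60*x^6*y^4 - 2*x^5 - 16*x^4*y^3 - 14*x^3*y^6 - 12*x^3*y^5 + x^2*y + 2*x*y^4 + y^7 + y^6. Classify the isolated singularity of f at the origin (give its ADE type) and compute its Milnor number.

The Hessian of f at 0 is [[0, 0], [0, 0]] with rank 0, so corank 2. A Groebner basis of the Jacobian ideal J(f) in C{x,y} is {x*y + y^4, x^3, x^2*y, -x^2/6 + x*y^2}; counting standard monomials gives mu = 7. Corank 2; j^3 = x^2*y has shape L^2 M (L != M), so D-series; mu = 7 gives D_7.

Type D7, Milnor number mu = 7.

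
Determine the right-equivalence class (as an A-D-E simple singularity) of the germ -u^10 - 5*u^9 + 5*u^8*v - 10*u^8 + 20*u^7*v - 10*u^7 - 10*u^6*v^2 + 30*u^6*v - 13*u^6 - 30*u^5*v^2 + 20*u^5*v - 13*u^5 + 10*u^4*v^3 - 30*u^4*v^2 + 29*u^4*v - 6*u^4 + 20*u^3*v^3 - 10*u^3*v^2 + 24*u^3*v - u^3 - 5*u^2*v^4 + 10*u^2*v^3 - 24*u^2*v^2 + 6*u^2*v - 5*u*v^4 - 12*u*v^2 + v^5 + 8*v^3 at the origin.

The Hessian of f at 0 has rank 0. Corank 2; j^3 = -(u - 2*v)^3 is a perfect cube, so E-series; the 5-jet and mu = 8 give E_8.

E_8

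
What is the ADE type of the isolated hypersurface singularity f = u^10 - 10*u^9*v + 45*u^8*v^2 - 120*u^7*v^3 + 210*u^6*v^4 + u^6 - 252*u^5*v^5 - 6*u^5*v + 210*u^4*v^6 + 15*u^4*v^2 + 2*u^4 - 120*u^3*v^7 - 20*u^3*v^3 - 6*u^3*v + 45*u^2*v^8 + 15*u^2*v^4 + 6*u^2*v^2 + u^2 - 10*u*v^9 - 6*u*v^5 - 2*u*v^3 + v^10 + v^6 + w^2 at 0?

A_{9}

The Hessian of f at 0 is [[2, 0, 0], [0, 0, 0], [0, 0, 2]] with rank 2, so corank 1. A Groebner basis of the Jacobian ideal J(f) in C{u,v,w} is {-4*u*v^2 - u + v^5 + v^3, u^2/2 + u*v^3 + u*v/2 - v^4/2, u^3, u^2*v - u*v^2 - u/3 + v^3/3, w}; counting standard monomials gives mu = 9. Corank 1: A-series; mu = 9 gives A_9.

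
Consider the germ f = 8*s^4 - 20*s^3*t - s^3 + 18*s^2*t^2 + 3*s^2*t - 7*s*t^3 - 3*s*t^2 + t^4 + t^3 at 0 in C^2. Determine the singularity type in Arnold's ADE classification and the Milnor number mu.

The Hessian of f at 0 has rank 0. Corank 2; j^3 = -(s - t)^3 is a perfect cube, so E-series; the 4-jet and mu = 7 give E_7.

Type E_{7}, Milnor number mu = 7.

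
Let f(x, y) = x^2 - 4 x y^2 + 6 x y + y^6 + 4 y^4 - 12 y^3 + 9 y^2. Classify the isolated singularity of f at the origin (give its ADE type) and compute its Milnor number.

Type A5, Milnor number mu = 5.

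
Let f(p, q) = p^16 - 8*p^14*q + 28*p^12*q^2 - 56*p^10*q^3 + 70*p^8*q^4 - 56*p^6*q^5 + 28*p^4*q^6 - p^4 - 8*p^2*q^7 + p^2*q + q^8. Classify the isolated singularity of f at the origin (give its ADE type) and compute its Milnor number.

Type D9, Milnor number mu = 9.

The Hessian of f at 0 is [[0, 0], [0, 0]] with rank 0, so corank 2. A Groebner basis of the Jacobian ideal J(f) in C{p,q} is {p^2/8 + q^7, p^3, p*q}; counting standard monomials gives mu = 9. Corank 2; j^3 = p^2*q has shape L^2 M (L != M), so D-series; mu = 9 gives D_9.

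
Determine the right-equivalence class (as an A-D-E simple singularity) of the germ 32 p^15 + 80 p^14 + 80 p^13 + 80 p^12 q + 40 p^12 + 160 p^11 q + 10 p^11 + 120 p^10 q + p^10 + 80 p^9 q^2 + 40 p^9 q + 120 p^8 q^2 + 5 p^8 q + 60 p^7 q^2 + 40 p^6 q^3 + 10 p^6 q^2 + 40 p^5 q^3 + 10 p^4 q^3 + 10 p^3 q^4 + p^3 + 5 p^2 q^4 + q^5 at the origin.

The Hessian of f at 0 is [[0, 0], [0, 0]] with rank 0, so corank 2. A Groebner basis of the Jacobian ideal J(f) in C{p,q} is {q^4, p^2}; counting standard monomials gives mu = 8. Corank 2; j^3 = p^3 is a perfect cube, so E-series; the 5-jet and mu = 8 give E_8.

E8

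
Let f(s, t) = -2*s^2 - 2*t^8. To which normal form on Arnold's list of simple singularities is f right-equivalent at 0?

A_7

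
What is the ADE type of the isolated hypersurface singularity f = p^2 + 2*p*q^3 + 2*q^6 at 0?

The Hessian of f at 0 is [[2, 0], [0, 0]] with rank 1, so corank 1. A Groebner basis of the Jacobian ideal J(f) in C{p,q} is {p*q^2, p + q^3, p^2}; counting standard monomials gives mu = 5. Corank 1: A-series; mu = 5 gives A_5.

A5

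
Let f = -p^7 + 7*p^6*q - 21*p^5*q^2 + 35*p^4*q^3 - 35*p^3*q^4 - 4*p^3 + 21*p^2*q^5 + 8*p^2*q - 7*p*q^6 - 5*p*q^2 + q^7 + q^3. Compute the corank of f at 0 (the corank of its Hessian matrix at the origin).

2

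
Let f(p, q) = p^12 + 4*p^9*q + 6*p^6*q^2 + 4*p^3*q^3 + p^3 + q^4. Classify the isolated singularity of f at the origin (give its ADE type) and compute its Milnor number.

The Hessian of f at 0 is [[0, 0], [0, 0]] with rank 0, so corank 2. A Groebner basis of the Jacobian ideal J(f) in C{p,q} is {q^3, p^2}; counting standard monomials gives mu = 6. Corank 2; j^3 = p^3 is a perfect cube, so E-series; the 4-jet and mu = 6 give E_6.

Type E6, Milnor number mu = 6.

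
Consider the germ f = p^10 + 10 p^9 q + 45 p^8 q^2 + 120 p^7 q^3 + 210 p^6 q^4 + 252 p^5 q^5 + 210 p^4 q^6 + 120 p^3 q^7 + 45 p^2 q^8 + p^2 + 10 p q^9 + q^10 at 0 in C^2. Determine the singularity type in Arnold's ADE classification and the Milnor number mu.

Type A_{9}, Milnor number mu = 9.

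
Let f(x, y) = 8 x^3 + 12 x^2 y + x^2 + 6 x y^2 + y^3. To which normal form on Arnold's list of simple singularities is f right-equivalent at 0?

The Hessian of f at 0 is [[2, 0], [0, 0]] with rank 1, so corank 1. A Groebner basis of the Jacobian ideal J(f) in C{x,y} is {y^2, x}; counting standard monomials gives mu = 2. Corank 1: A-series; mu = 2 gives A_2.

A_2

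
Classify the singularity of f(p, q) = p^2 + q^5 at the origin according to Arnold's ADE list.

A_{4}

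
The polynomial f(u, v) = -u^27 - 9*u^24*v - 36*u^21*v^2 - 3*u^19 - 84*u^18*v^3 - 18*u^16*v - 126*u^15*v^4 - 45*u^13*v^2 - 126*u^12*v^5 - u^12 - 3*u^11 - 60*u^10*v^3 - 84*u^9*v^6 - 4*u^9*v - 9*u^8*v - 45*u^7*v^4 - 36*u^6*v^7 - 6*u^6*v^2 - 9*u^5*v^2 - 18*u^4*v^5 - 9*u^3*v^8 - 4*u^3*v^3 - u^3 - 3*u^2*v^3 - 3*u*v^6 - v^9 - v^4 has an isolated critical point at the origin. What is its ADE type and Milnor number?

The Hessian of f at 0 has rank 0. Corank 2; j^3 = -u^3 is a perfect cube, so E-series; the 4-jet and mu = 6 give E_6.

Type E_6, Milnor number mu = 6.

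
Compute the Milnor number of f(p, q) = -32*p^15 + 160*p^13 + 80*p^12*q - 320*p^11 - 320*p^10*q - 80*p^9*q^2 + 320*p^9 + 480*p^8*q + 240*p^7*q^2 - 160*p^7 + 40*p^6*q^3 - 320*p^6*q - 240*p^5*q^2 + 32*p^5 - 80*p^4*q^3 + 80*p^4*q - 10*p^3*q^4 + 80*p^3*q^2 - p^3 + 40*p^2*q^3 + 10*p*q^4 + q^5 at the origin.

8

The Hessian of f at 0 has rank 0. Corank 2; j^3 = -p^3 is a perfect cube, so E-series; the 5-jet and mu = 8 give E_8.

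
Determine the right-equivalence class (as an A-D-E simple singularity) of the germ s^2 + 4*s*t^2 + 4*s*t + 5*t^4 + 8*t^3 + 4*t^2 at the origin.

The Hessian of f at 0 has rank 1. Corank 1: A-series; mu = 3 gives A_3.

A3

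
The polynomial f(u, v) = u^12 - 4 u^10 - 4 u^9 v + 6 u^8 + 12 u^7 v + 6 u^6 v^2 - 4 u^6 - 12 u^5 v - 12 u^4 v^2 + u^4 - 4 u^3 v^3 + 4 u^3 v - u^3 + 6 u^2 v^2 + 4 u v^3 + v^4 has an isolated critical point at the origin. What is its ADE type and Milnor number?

Type E_6, Milnor number mu = 6.

The Hessian of f at 0 is [[0, 0], [0, 0]] with rank 0, so corank 2. A Groebner basis of the Jacobian ideal J(f) in C{u,v} is {v^4, u*v^2 + v^3/3, u^2}; counting standard monomials gives mu = 6. Corank 2; j^3 = -u^3 is a perfect cube, so E-series; the 4-jet and mu = 6 give E_6.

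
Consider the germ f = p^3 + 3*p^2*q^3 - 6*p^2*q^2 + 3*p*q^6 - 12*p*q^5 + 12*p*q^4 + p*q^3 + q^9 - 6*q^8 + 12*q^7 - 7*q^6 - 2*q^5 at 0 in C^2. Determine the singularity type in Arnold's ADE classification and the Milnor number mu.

The Hessian of f at 0 is [[0, 0], [0, 0]] with rank 0, so corank 2. A Groebner basis of the Jacobian ideal J(f) in C{p,q} is {-p^2/4 + q^4 - q^3/12, p^3, p^2*q + p^2/12 + q^3/36, -p^2/2 + p*q^2 - q^3/6}; counting standard monomials gives mu = 7. Corank 2; j^3 = p^3 is a perfect cube, so E-series; the 4-jet and mu = 7 give E_7.

Type E7, Milnor number mu = 7.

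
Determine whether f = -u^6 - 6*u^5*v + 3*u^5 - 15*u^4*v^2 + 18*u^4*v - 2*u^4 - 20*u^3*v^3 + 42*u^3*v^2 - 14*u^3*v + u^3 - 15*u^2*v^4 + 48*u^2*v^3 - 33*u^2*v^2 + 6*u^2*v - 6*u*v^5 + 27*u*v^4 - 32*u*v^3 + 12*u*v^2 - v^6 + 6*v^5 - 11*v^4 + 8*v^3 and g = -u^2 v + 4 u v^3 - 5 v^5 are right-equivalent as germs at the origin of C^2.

No.

The Hessian of f at 0 has rank 0. Corank 2; j^3 = (u + 2*v)^3 is a perfect cube, so E-series; the 4-jet and mu = 6 give E_6. The Hessian of g at 0 has rank 0. Corank 2; j^3 = -u^2*v has shape L^2 M (L != M), so D-series; mu = 6 gives D_6. f is E_6 but g is D_6, hence not right-equivalent.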